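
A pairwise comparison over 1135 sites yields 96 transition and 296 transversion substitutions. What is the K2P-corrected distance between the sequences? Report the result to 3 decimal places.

P = 96/1135 ≈ 0.084581 and Q = 296/1135 ≈ 0.260793.
Under the Kimura two-parameter model, d = −½ ln(1 − 2P − Q) − ¼ ln(1 − 2Q).
1 − 2P − Q = 0.570045, giving −½ ln(0.570045) = 0.281020.
1 − 2Q = 0.478414, giving −¼ ln(0.478414) = 0.184320.
d = 0.281020 + 0.184320 = 0.465340.

0.465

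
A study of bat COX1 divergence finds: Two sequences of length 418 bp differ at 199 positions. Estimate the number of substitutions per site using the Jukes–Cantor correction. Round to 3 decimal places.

0.755

p = 199/418 ≈ 0.476077.
d = −(3/4) ln(1 − 4p/3) = −0.75 ln(1 − 0.634769) = −0.75 ln(0.365231)
  = −0.75 × (-1.007225) = 0.755419 substitutions/site.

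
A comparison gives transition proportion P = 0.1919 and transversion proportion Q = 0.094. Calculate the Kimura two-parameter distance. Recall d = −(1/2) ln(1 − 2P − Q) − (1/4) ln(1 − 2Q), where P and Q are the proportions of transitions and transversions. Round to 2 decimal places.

Under the Kimura two-parameter model, d = −½ ln(1 − 2P − Q) − ¼ ln(1 − 2Q).
1 − 2P − Q = 0.5222, giving −½ ln(0.5222) = 0.324852.
1 − 2Q = 0.812, giving −¼ ln(0.812) = 0.052064.
d = 0.324852 + 0.052064 = 0.376916.

0.38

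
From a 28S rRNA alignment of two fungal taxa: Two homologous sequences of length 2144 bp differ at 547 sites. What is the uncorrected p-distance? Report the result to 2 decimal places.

p = 547/2144 = 0.255130… ≈ 0.26 (to 2 d.p.).

0.26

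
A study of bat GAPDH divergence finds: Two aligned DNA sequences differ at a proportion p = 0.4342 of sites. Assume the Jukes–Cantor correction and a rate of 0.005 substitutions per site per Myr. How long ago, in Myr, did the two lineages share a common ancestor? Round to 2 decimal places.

64.87

d = −(3/4) ln(1 − 4p/3) = −0.75 ln(1 − 0.578933) = −0.75 ln(0.421067)
  = −0.75 × (-0.864963) = 0.648722 substitutions/site.
Under a molecular clock d = 2μt, so t = d/(2μ) = 0.648722 / (2 × 0.005) = 64.87 Myr.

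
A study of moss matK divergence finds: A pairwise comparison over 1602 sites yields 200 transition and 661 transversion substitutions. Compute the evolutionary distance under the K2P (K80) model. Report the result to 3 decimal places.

0.979

P = 200/1602 ≈ 0.124844 and Q = 661/1602 ≈ 0.412609.
Under the Kimura two-parameter model, d = −½ ln(1 − 2P − Q) − ¼ ln(1 − 2Q).
1 − 2P − Q = 0.337703, giving −½ ln(0.337703) = 0.542794.
1 − 2Q = 0.174782, giving −¼ ln(0.174782) = 0.436054.
d = 0.542794 + 0.436054 = 0.978848.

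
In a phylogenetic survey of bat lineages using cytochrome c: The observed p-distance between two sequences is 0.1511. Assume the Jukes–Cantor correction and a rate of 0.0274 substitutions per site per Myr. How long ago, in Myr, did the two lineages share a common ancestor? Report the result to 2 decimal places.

3.08

d = −(3/4) ln(1 − 4p/3) = −0.75 ln(1 − 0.201467) = −0.75 ln(0.798533)
  = −0.75 × (-0.224979) = 0.168734 substitutions/site.
Under a molecular clock d = 2μt, so t = d/(2μ) = 0.168734 / (2 × 0.0274) = 3.08 Myr.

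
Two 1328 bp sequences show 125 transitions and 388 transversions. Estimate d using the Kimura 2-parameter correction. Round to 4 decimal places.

P = 125/1328 ≈ 0.094127 and Q = 388/1328 ≈ 0.292169.
Under the Kimura two-parameter model, d = −½ ln(1 − 2P − Q) − ¼ ln(1 − 2Q).
1 − 2P − Q = 0.519577, giving −½ ln(0.519577) = 0.327370.
1 − 2Q = 0.415662, giving −¼ ln(0.415662) = 0.219471.
d = 0.327370 + 0.219471 = 0.546841.

0.5468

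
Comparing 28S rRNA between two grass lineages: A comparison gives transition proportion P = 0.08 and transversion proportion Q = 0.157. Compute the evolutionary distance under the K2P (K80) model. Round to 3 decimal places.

0.285

Under the Kimura two-parameter model, d = −½ ln(1 − 2P − Q) − ¼ ln(1 − 2Q).
1 − 2P − Q = 0.683, giving −½ ln(0.683) = 0.190630.
1 − 2Q = 0.686, giving −¼ ln(0.686) = 0.094219.
d = 0.190630 + 0.094219 = 0.284849.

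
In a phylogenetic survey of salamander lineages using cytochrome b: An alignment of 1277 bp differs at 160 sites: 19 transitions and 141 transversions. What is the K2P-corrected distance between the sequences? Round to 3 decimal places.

P = 19/1277 ≈ 0.014879 and Q = 141/1277 ≈ 0.110415.
Under the Kimura two-parameter model, d = −½ ln(1 − 2P − Q) − ¼ ln(1 − 2Q).
1 − 2P − Q = 0.859827, giving −½ ln(0.859827) = 0.075512.
1 − 2Q = 0.77917, giving −¼ ln(0.77917) = 0.062382.
d = 0.075512 + 0.062382 = 0.137894.

0.138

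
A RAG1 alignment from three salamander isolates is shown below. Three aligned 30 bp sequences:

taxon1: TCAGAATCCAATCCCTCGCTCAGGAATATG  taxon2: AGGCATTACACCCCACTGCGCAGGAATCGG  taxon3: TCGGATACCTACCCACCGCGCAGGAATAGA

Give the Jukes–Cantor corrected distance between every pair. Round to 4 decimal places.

taxon1–taxon2: 14/30 sites differ → p ≈ 0.466667, d = −0.75 ln(1 − 0.622223) = 0.730088 ≈ 0.7301.
taxon1–taxon3: 10/30 sites differ → p ≈ 0.333333, d = −0.75 ln(1 − 0.444444) = 0.440839 ≈ 0.4408.
taxon2–taxon3: 10/30 sites differ → p ≈ 0.333333, d = −0.75 ln(1 − 0.444444) = 0.440839 ≈ 0.4408.

d(taxon1,taxon2) = 0.7301, d(taxon1,taxon3) = 0.4408, d(taxon2,taxon3) = 0.4408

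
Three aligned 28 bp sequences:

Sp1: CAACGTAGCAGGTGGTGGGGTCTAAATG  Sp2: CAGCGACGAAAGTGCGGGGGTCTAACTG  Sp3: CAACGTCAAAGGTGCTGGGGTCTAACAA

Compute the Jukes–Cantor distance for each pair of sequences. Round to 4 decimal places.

d(Sp1,Sp2) = 0.3597, d(Sp1,Sp3) = 0.3041, d(Sp2,Sp3) = 0.3041

Sp1–Sp2: 8/28 sites differ → p ≈ 0.285714, d = −0.75 ln(1 − 0.380952) = 0.359679 ≈ 0.3597.
Sp1–Sp3: 7/28 sites differ → p = 0.25, d = −0.75 ln(1 − 0.333333) = 0.304098 ≈ 0.3041.
Sp2–Sp3: 7/28 sites differ → p = 0.25, d = −0.75 ln(1 − 0.333333) = 0.304098 ≈ 0.3041.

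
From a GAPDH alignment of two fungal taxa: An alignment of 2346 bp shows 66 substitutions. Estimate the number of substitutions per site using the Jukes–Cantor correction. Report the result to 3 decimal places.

0.029

p = 66/2346 ≈ 0.028133.
d = −(3/4) ln(1 − 4p/3) = −0.75 ln(1 − 0.037511) = −0.75 ln(0.962489)
  = −0.75 × (-0.038233) = 0.028675 substitutions/site.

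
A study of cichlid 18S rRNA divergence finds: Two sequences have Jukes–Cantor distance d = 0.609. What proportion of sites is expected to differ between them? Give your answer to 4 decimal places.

p = (3/4)(1 − e^(−4d/3)) = 0.75 × (1 − e^(-0.812)) = 0.75 × (1 − 0.443969) = 0.417023.

0.4170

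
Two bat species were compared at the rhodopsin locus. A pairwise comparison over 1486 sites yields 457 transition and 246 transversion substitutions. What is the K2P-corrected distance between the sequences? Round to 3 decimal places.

0.859

P = 457/1486 ≈ 0.307537 and Q = 246/1486 ≈ 0.165545.
Under the Kimura two-parameter model, d = −½ ln(1 − 2P − Q) − ¼ ln(1 − 2Q).
1 − 2P − Q = 0.219381, giving −½ ln(0.219381) = 0.758473.
1 − 2Q = 0.66891, giving −¼ ln(0.66891) = 0.100526.
d = 0.758473 + 0.100526 = 0.858999.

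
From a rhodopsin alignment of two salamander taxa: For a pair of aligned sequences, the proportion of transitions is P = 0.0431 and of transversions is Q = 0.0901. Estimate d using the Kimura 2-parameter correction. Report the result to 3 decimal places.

Under the Kimura two-parameter model, d = −½ ln(1 − 2P − Q) − ¼ ln(1 − 2Q).
1 − 2P − Q = 0.8237, giving −½ ln(0.8237) = 0.096974.
1 − 2Q = 0.8198, giving −¼ ln(0.8198) = 0.049674.
d = 0.096974 + 0.049674 = 0.146648.

0.147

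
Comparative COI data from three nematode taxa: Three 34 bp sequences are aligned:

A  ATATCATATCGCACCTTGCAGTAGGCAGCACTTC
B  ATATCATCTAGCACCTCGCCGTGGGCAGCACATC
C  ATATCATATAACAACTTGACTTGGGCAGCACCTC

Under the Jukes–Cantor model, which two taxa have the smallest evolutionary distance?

A and B

A–B: 6/34 differ, p = 0.176, d = 0.201.
A–C: 8/34 differ, p = 0.235, d = 0.282.
B–C: 7/34 differ, p = 0.206, d = 0.241.
The smallest distance is between A and B.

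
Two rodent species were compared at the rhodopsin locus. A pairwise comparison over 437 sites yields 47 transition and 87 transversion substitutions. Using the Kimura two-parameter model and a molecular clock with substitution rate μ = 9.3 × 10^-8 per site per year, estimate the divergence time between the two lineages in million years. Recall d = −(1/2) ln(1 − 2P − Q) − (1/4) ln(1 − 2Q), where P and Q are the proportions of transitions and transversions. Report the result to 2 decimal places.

2.12

P = 47/437 ≈ 0.107551 and Q = 87/437 ≈ 0.199085.
Under the Kimura two-parameter model, d = −½ ln(1 − 2P − Q) − ¼ ln(1 − 2Q).
1 − 2P − Q = 0.585813, giving −½ ln(0.585813) = 0.267377.
1 − 2Q = 0.60183, giving −¼ ln(0.60183) = 0.126945.
d = 0.267377 + 0.126945 = 0.394322.
Under a molecular clock d = 2μt, so t = d/(2μ) = 0.394322 / (2 × 9.3 × 10^-8) = 2.12 million years.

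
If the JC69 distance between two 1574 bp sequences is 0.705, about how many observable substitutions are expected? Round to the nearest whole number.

Invert JC69: p = (3/4)(1 − e^(−4d/3)) = 0.75 × (1 − e^(-0.94)) = 0.75 × (1 − 0.390628) = 0.457029.
Expected differing sites = pL ≈ 0.457029 × 1574 = 719.363646 ≈ 719.

719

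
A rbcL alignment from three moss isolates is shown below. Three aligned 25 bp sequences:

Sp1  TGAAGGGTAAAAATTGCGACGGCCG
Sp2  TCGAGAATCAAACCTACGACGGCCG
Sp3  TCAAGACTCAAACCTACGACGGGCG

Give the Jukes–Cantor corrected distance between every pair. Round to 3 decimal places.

d(Sp1,Sp2) = 0.417, d(Sp1,Sp3) = 0.417, d(Sp2,Sp3) = 0.131

Sp1–Sp2: 8/25 sites differ → p = 0.32, d = −0.75 ln(1 − 0.426667) = 0.417216 ≈ 0.417.
Sp1–Sp3: 8/25 sites differ → p = 0.32, d = −0.75 ln(1 − 0.426667) = 0.417216 ≈ 0.417.
Sp2–Sp3: 3/25 sites differ → p = 0.12, d = −0.75 ln(1 − 0.16) = 0.130765 ≈ 0.131.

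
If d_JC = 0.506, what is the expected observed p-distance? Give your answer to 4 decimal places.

p = (3/4)(1 − e^(−4d/3)) = 0.75 × (1 − e^(-0.674667)) = 0.75 × (1 − 0.509326) = 0.368006.

0.3680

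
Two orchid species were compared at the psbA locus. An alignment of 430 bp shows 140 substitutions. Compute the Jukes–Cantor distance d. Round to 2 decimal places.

0.43

p = 140/430 ≈ 0.325581.
d = −(3/4) ln(1 − 4p/3) = −0.75 ln(1 − 0.434108) = −0.75 ln(0.565892)
  = −0.75 × (-0.569352) = 0.427014 substitutions/site.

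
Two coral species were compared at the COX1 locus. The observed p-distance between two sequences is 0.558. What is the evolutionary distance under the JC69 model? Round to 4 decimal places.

1.0219

d = −(3/4) ln(1 − 4p/3) = −0.75 ln(1 − 0.744) = −0.75 ln(0.256)
  = −0.75 × (-1.362578) = 1.021934 substitutions/site.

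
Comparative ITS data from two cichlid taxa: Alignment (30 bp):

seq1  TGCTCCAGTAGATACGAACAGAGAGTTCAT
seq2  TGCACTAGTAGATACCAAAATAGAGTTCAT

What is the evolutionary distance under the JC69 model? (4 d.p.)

0.1885

The sequences differ at 5 of 30 sites (4, 6, 16, 19, 21), so p = 5/30 ≈ 0.166667.
d = −(3/4) ln(1 − 4p/3) = −0.75 ln(1 − 0.222223) = −0.75 ln(0.777777)
  = −0.75 × (-0.251315) = 0.188486 substitutions/site.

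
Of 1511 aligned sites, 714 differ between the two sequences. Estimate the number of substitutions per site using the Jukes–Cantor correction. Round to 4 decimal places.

0.7458

p = 714/1511 ≈ 0.472535.
d = −(3/4) ln(1 − 4p/3) = −0.75 ln(1 − 0.630047) = −0.75 ln(0.369953)
  = −0.75 × (-0.994379) = 0.745784 substitutions/site.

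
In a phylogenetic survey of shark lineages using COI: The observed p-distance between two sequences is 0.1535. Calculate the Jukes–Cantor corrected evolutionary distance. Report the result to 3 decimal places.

0.172

d = −(3/4) ln(1 − 4p/3) = −0.75 ln(1 − 0.204667) = −0.75 ln(0.795333)
  = −0.75 × (-0.228994) = 0.171746 substitutions/site.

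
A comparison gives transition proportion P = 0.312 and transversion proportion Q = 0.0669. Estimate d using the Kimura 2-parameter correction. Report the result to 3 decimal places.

0.623

Under the Kimura two-parameter model, d = −½ ln(1 − 2P − Q) − ¼ ln(1 − 2Q).
1 − 2P − Q = 0.3091, giving −½ ln(0.3091) = 0.587045.
1 − 2Q = 0.8662, giving −¼ ln(0.8662) = 0.035910.
d = 0.587045 + 0.035910 = 0.622955.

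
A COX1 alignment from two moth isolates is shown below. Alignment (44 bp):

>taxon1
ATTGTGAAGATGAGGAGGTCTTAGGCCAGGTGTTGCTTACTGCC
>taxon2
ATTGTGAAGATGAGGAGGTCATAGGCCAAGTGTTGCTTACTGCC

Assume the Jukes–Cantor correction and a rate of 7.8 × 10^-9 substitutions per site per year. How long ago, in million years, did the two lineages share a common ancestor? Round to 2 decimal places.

The sequences differ at 2 of 44 sites (21, 29), so p = 2/44 ≈ 0.045455.
d = −(3/4) ln(1 − 4p/3) = −0.75 ln(1 − 0.060607) = −0.75 ln(0.939393)
  = −0.75 × (-0.062521) = 0.046891 substitutions/site.
Under a molecular clock d = 2μt, so t = d/(2μ) = 0.046891 / (2 × 7.8 × 10^-9) = 3.01 million years.

3.01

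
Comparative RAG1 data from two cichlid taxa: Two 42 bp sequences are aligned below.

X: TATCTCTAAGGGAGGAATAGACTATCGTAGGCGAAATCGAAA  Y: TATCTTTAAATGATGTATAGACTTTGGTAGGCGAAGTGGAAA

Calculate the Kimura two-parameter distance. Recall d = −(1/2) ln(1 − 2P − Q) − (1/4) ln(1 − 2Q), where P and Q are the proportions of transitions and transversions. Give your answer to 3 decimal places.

Of 42 sites, 3 differences are transitions and 6 are transversions, so P = 3/42 ≈ 0.071429 and Q = 6/42 ≈ 0.142857.
Under the Kimura two-parameter model, d = −½ ln(1 − 2P − Q) − ¼ ln(1 − 2Q).
1 − 2P − Q = 0.714285, giving −½ ln(0.714285) = 0.168237.
1 − 2Q = 0.714286, giving −¼ ln(0.714286) = 0.084118.
d = 0.168237 + 0.084118 = 0.252355.

0.252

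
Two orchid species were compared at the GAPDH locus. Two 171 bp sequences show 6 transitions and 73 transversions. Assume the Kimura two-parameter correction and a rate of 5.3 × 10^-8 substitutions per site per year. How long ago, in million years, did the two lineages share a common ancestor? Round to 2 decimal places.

P = 6/171 ≈ 0.035088 and Q = 73/171 ≈ 0.426901.
Under the Kimura two-parameter model, d = −½ ln(1 − 2P − Q) − ¼ ln(1 − 2Q).
1 − 2P − Q = 0.502923, giving −½ ln(0.502923) = 0.343659.
1 − 2Q = 0.146198, giving −¼ ln(0.146198) = 0.480698.
d = 0.343659 + 0.480698 = 0.824357.
Under a molecular clock d = 2μt, so t = d/(2μ) = 0.824357 / (2 × 5.3 × 10^-8) = 7.78 million years.

7.78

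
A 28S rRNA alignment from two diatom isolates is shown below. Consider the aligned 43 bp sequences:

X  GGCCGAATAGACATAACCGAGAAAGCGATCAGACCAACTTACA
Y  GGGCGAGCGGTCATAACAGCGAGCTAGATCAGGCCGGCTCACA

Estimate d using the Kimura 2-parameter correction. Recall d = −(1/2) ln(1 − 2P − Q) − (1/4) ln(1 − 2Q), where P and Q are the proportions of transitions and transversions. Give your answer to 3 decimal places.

0.481

Of 43 sites, 8 differences are transitions and 7 are transversions, so P = 8/43 ≈ 0.186047 and Q = 7/43 ≈ 0.162791.
Under the Kimura two-parameter model, d = −½ ln(1 − 2P − Q) − ¼ ln(1 − 2Q).
1 − 2P − Q = 0.465115, giving −½ ln(0.465115) = 0.382735.
1 − 2Q = 0.674418, giving −¼ ln(0.674418) = 0.098476.
d = 0.382735 + 0.098476 = 0.481211.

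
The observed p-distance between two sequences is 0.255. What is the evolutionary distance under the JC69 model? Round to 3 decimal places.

0.312

d = −(3/4) ln(1 − 4p/3) = −0.75 ln(1 − 0.34) = −0.75 ln(0.66)
  = −0.75 × (-0.415515) = 0.311636 substitutions/site.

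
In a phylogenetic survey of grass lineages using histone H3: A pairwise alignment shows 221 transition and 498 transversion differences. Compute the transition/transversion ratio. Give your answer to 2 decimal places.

0.44

R = 221/498 = 0.443775… ≈ 0.44 (to 2 d.p.).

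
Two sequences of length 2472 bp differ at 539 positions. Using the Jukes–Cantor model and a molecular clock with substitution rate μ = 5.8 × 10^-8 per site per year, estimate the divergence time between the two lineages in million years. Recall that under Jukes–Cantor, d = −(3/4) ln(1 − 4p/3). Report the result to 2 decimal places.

2.22

p = 539/2472 ≈ 0.218042.
d = −(3/4) ln(1 − 4p/3) = −0.75 ln(1 − 0.290723) = −0.75 ln(0.709277)
  = −0.75 × (-0.343509) = 0.257632 substitutions/site.
Under a molecular clock d = 2μt, so t = d/(2μ) = 0.257632 / (2 × 5.8 × 10^-8) = 2.22 million years.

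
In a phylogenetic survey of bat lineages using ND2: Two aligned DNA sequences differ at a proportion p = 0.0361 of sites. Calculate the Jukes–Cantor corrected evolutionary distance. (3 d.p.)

0.037

d = −(3/4) ln(1 − 4p/3) = −0.75 ln(1 − 0.048133) = −0.75 ln(0.951867)
  = −0.75 × (-0.049330) = 0.036998 substitutions/site.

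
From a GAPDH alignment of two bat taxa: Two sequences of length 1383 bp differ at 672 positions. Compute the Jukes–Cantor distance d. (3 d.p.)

0.783

p = 672/1383 ≈ 0.4859.
d = −(3/4) ln(1 − 4p/3) = −0.75 ln(1 − 0.647867) = −0.75 ln(0.352133)
  = −0.75 × (-1.043746) = 0.782810 substitutions/site.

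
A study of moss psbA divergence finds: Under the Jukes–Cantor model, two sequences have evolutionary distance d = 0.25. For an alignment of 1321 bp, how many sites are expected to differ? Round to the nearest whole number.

Invert JC69: p = (3/4)(1 − e^(−4d/3)) = 0.75 × (1 − e^(-0.333333)) = 0.75 × (1 − 0.716532) = 0.212601.
Expected differing sites = pL ≈ 0.212601 × 1321 = 280.845921 ≈ 281.

281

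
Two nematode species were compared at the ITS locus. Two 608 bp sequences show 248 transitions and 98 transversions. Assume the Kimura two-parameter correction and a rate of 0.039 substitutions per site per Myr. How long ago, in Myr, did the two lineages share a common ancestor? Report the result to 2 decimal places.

P = 248/608 ≈ 0.407895 and Q = 98/608 ≈ 0.161184.
Under the Kimura two-parameter model, d = −½ ln(1 − 2P − Q) − ¼ ln(1 − 2Q).
1 − 2P − Q = 0.023026, giving −½ ln(0.023026) = 1.885566.
1 − 2Q = 0.677632, giving −¼ ln(0.677632) = 0.097288.
d = 1.885566 + 0.097288 = 1.982854.
Under a molecular clock d = 2μt, so t = d/(2μ) = 1.982854 / (2 × 0.039) = 25.42 Myr.

25.42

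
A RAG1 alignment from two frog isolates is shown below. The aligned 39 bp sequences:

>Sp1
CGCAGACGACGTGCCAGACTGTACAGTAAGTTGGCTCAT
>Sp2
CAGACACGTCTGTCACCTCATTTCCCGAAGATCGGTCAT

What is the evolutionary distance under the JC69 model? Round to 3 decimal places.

The sequences differ at 20 of 39 sites, so p = 20/39 ≈ 0.512821.
d = −(3/4) ln(1 − 4p/3) = −0.75 ln(1 − 0.683761) = −0.75 ln(0.316239)
  = −0.75 × (-1.151257) = 0.863443 substitutions/site.

0.863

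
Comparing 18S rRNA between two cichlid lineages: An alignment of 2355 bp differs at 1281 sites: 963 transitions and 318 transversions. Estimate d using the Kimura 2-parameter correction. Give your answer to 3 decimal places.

1.606

P = 963/2355 ≈ 0.408917 and Q = 318/2355 ≈ 0.135032.
Under the Kimura two-parameter model, d = −½ ln(1 − 2P − Q) − ¼ ln(1 − 2Q).
1 − 2P − Q = 0.047134, giving −½ ln(0.047134) = 1.527380.
1 − 2Q = 0.729936, giving −¼ ln(0.729936) = 0.078700.
d = 1.527380 + 0.078700 = 1.606080.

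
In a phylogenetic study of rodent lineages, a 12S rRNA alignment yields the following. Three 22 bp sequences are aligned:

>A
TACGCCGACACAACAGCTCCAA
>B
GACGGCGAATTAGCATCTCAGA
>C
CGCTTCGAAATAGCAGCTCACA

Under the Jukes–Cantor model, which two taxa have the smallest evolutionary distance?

A–B: 9/22 differ, p = 0.409, d = 0.591.
A–C: 9/22 differ, p = 0.409, d = 0.591.
B–C: 7/22 differ, p = 0.318, d = 0.414.
The smallest distance is between B and C.

B and C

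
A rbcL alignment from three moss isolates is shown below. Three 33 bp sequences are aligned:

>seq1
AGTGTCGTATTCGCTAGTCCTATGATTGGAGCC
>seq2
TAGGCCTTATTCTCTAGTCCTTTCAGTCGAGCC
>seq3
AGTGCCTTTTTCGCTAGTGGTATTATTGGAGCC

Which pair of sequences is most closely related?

seq1–seq2: 10/33 differ, p = 0.303, d = 0.388.
seq1–seq3: 6/33 differ, p = 0.182, d = 0.208.
seq2–seq3: 11/33 differ, p = 0.333, d = 0.441.
The smallest distance is between seq1 and seq3.

seq1 and seq3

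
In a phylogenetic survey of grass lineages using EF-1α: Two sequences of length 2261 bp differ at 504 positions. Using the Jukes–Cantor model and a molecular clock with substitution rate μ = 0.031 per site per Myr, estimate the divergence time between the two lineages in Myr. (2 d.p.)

p = 504/2261 ≈ 0.22291.
d = −(3/4) ln(1 − 4p/3) = −0.75 ln(1 − 0.297213) = −0.75 ln(0.702787)
  = −0.75 × (-0.352701) = 0.264526 substitutions/site.
Under a molecular clock d = 2μt, so t = d/(2μ) = 0.264526 / (2 × 0.031) = 4.27 Myr.

4.27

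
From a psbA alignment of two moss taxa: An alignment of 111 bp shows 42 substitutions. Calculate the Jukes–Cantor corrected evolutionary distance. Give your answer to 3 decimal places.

p = 42/111 ≈ 0.378378.
d = −(3/4) ln(1 − 4p/3) = −0.75 ln(1 − 0.504504) = −0.75 ln(0.495496)
  = −0.75 × (-0.702196) = 0.526647 substitutions/site.

0.527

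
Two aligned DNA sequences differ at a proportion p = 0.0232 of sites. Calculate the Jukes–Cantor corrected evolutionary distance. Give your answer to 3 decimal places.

d = −(3/4) ln(1 − 4p/3) = −0.75 ln(1 − 0.030933) = −0.75 ln(0.969067)
  = −0.75 × (-0.031422) = 0.023567 substitutions/site.

0.024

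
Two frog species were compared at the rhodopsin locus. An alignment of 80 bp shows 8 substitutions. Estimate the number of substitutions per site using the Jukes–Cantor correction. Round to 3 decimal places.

0.107

p = 8/80 = 0.1.
d = −(3/4) ln(1 − 4p/3) = −0.75 ln(1 − 0.133333) = −0.75 ln(0.866667)
  = −0.75 × (-0.143100) = 0.107325 substitutions/site.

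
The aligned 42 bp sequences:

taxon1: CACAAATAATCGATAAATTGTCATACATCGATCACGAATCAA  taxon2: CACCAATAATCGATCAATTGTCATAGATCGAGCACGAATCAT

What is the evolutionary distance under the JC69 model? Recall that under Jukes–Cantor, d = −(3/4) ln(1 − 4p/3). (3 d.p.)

The sequences differ at 5 of 42 sites (4, 15, 26, 32, 42), so p = 5/42 ≈ 0.119048.
d = −(3/4) ln(1 − 4p/3) = −0.75 ln(1 − 0.158731) = −0.75 ln(0.841269)
  = −0.75 × (-0.172844) = 0.129633 substitutions/site.

0.130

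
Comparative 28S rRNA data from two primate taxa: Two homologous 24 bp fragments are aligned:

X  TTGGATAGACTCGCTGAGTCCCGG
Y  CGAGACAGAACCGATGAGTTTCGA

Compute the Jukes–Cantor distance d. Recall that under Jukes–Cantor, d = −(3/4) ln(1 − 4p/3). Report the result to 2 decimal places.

0.61

The sequences differ at 10 of 24 sites (1, 2, 3, 6, 10, 11, 14, 20, 21, 24), so p = 10/24 ≈ 0.416667.
d = −(3/4) ln(1 − 4p/3) = −0.75 ln(1 − 0.555556) = −0.75 ln(0.444444)
  = −0.75 × (-0.810931) = 0.608198 substitutions/site.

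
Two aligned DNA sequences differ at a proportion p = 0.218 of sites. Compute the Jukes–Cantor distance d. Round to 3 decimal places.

0.258

d = −(3/4) ln(1 − 4p/3) = −0.75 ln(1 − 0.290667) = −0.75 ln(0.709333)
  = −0.75 × (-0.343430) = 0.257573 substitutions/site.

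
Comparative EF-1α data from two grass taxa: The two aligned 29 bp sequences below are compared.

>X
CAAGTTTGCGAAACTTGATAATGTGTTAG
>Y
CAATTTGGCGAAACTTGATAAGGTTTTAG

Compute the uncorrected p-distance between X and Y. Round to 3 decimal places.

The sequences differ at 4 of 29 positions (sites 4, 7, 22, 25).
p = 4/29 = 0.137931… ≈ 0.138 (to 3 d.p.).

0.138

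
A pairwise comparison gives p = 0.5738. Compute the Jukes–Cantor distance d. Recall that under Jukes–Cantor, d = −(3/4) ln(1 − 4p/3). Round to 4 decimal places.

1.0863

d = −(3/4) ln(1 − 4p/3) = −0.75 ln(1 − 0.765067) = −0.75 ln(0.234933)
  = −0.75 × (-1.448455) = 1.086341 substitutions/site.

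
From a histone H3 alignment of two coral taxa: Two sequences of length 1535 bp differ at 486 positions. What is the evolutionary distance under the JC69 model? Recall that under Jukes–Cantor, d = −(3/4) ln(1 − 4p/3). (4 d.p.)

0.4113

p = 486/1535 ≈ 0.316612.
d = −(3/4) ln(1 − 4p/3) = −0.75 ln(1 − 0.422149) = −0.75 ln(0.577851)
  = −0.75 × (-0.548439) = 0.411329 substitutions/site.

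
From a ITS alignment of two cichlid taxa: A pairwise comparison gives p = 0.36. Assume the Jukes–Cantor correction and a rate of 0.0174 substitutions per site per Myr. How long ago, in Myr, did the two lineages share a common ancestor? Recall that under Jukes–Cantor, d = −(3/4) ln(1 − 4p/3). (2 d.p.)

14.09

d = −(3/4) ln(1 − 4p/3) = −0.75 ln(1 − 0.48) = −0.75 ln(0.52)
  = −0.75 × (-0.653926) = 0.490445 substitutions/site.
Under a molecular clock d = 2μt, so t = d/(2μ) = 0.490445 / (2 × 0.0174) = 14.09 Myr.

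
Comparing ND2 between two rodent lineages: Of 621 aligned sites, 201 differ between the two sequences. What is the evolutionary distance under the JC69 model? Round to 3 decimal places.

0.424

p = 201/621 ≈ 0.323671.
d = −(3/4) ln(1 − 4p/3) = −0.75 ln(1 − 0.431561) = −0.75 ln(0.568439)
  = −0.75 × (-0.564861) = 0.423646 substitutions/site.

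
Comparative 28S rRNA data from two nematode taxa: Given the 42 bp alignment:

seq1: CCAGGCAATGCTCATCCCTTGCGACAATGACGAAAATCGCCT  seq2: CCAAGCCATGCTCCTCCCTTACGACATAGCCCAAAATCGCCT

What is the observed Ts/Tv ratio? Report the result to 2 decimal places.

Transitions are A↔G and C↔T; transversions are all other mismatches.
Transitions: 2. Transversions: 6.
R = 2/6 = 0.333333… ≈ 0.33 (to 2 d.p.).

0.33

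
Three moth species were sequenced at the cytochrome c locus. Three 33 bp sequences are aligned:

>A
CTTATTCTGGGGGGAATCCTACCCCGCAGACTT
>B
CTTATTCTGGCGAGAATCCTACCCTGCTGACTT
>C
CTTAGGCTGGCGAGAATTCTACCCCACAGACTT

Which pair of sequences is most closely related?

A–B: 4/33 differ, p = 0.121, d = 0.132.
A–C: 6/33 differ, p = 0.182, d = 0.208.
B–C: 6/33 differ, p = 0.182, d = 0.208.
The smallest distance is between A and B.

A and B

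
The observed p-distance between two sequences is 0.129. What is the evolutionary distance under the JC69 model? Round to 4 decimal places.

d = −(3/4) ln(1 − 4p/3) = −0.75 ln(1 − 0.172) = −0.75 ln(0.828)
  = −0.75 × (-0.188742) = 0.141557 substitutions/site.

0.1416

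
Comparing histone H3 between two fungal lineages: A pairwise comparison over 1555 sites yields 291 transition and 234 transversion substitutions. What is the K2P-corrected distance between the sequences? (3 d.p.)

0.461

P = 291/1555 ≈ 0.187138 and Q = 234/1555 ≈ 0.150482.
Under the Kimura two-parameter model, d = −½ ln(1 − 2P − Q) − ¼ ln(1 − 2Q).
1 − 2P − Q = 0.475242, giving −½ ln(0.475242) = 0.371966.
1 − 2Q = 0.699036, giving −¼ ln(0.699036) = 0.089513.
d = 0.371966 + 0.089513 = 0.461479.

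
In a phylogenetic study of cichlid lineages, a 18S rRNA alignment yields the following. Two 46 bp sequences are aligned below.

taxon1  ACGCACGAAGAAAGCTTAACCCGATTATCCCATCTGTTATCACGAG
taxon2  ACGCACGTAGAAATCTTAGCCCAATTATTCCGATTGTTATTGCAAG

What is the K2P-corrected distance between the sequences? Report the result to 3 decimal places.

Of 46 sites, 8 differences are transitions and 3 are transversions, so P = 8/46 ≈ 0.173913 and Q = 3/46 ≈ 0.065217.
Under the Kimura two-parameter model, d = −½ ln(1 − 2P − Q) − ¼ ln(1 − 2Q).
1 − 2P − Q = 0.586957, giving −½ ln(0.586957) = 0.266402.
1 − 2Q = 0.869566, giving −¼ ln(0.869566) = 0.034940.
d = 0.266402 + 0.034940 = 0.301342.

0.301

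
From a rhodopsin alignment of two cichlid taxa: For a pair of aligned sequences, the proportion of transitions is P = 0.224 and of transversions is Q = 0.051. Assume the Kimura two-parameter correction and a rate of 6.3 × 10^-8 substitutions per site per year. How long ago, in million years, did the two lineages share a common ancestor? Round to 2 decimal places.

2.96

Under the Kimura two-parameter model, d = −½ ln(1 − 2P − Q) − ¼ ln(1 − 2Q).
1 − 2P − Q = 0.501, giving −½ ln(0.501) = 0.345575.
1 − 2Q = 0.898, giving −¼ ln(0.898) = 0.026896.
d = 0.345575 + 0.026896 = 0.372471.
Under a molecular clock d = 2μt, so t = d/(2μ) = 0.372471 / (2 × 6.3 × 10^-8) = 2.96 million years.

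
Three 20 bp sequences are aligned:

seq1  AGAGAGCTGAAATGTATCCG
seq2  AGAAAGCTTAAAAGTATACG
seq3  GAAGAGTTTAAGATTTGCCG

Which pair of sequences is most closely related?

seq1 and seq2

seq1–seq2: 4/20 differ, p = 0.200, d = 0.233.
seq1–seq3: 9/20 differ, p = 0.450, d = 0.687.
seq2–seq3: 9/20 differ, p = 0.450, d = 0.687.
The smallest distance is between seq1 and seq2.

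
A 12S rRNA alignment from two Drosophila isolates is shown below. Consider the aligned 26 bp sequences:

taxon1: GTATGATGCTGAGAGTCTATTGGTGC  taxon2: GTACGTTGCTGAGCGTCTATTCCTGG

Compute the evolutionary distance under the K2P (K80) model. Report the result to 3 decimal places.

0.278

Of 26 sites, 1 differences are transitions and 5 are transversions, so P = 1/26 ≈ 0.038462 and Q = 5/26 ≈ 0.192308.
Under the Kimura two-parameter model, d = −½ ln(1 − 2P − Q) − ¼ ln(1 − 2Q).
1 − 2P − Q = 0.730768, giving −½ ln(0.730768) = 0.156830.
1 − 2Q = 0.615384, giving −¼ ln(0.615384) = 0.121377.
d = 0.156830 + 0.121377 = 0.278207.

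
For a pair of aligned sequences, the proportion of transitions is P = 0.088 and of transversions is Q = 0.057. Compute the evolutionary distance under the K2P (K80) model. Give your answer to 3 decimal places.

Under the Kimura two-parameter model, d = −½ ln(1 − 2P − Q) − ¼ ln(1 − 2Q).
1 − 2P − Q = 0.767, giving −½ ln(0.767) = 0.132634.
1 − 2Q = 0.886, giving −¼ ln(0.886) = 0.030260.
d = 0.132634 + 0.030260 = 0.162894.

0.163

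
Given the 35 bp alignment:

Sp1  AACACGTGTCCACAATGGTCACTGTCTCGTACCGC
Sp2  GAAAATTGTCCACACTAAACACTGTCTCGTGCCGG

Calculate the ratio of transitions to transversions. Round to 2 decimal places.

0.67

Transitions are A↔G and C↔T; transversions are all other mismatches.
Transitions: 4. Transversions: 6.
R = 4/6 = 0.666666… ≈ 0.67 (to 2 d.p.).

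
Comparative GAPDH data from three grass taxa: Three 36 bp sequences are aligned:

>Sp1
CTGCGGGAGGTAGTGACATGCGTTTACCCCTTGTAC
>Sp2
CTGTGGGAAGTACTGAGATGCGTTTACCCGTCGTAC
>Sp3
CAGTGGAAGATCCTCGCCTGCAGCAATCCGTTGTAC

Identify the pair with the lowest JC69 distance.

Sp1–Sp2: 6/36 differ, p = 0.167, d = 0.188.
Sp1–Sp3: 15/36 differ, p = 0.417, d = 0.608.
Sp2–Sp3: 15/36 differ, p = 0.417, d = 0.608.
The smallest distance is between Sp1 and Sp2.

Sp1 and Sp2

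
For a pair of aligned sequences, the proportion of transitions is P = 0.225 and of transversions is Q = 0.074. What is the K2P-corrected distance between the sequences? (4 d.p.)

0.4112

Under the Kimura two-parameter model, d = −½ ln(1 − 2P − Q) − ¼ ln(1 − 2Q).
1 − 2P − Q = 0.476, giving −½ ln(0.476) = 0.371169.
1 − 2Q = 0.852, giving −¼ ln(0.852) = 0.040042.
d = 0.371169 + 0.040042 = 0.411211.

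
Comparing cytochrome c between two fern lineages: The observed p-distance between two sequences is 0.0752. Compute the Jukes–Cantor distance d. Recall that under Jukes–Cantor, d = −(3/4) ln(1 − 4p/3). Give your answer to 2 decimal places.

d = −(3/4) ln(1 − 4p/3) = −0.75 ln(1 − 0.100267) = −0.75 ln(0.899733)
  = −0.75 × (-0.105657) = 0.079243 substitutions/site.

0.08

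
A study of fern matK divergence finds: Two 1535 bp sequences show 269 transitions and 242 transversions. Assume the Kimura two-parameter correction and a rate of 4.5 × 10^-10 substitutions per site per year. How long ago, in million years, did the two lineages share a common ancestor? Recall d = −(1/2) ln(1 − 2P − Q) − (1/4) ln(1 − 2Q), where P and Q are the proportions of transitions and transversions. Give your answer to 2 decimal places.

499.42

P = 269/1535 ≈ 0.175244 and Q = 242/1535 ≈ 0.157655.
Under the Kimura two-parameter model, d = −½ ln(1 − 2P − Q) − ¼ ln(1 − 2Q).
1 − 2P − Q = 0.491857, giving −½ ln(0.491857) = 0.354784.
1 − 2Q = 0.68469, giving −¼ ln(0.68469) = 0.094697.
d = 0.354784 + 0.094697 = 0.449481.
Under a molecular clock d = 2μt, so t = d/(2μ) = 0.449481 / (2 × 4.5 × 10^-10) = 499.42 million years.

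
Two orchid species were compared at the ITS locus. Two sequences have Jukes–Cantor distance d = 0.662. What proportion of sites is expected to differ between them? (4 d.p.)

p = (3/4)(1 − e^(−4d/3)) = 0.75 × (1 − e^(-0.882667)) = 0.75 × (1 − 0.413678) = 0.439742.

0.4397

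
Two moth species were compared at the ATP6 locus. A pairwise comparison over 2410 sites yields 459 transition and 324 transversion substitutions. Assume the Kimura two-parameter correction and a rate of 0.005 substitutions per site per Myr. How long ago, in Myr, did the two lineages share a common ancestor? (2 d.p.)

44.05

P = 459/2410 ≈ 0.190456 and Q = 324/2410 ≈ 0.13444.
Under the Kimura two-parameter model, d = −½ ln(1 − 2P − Q) − ¼ ln(1 − 2Q).
1 − 2P − Q = 0.484648, giving −½ ln(0.484648) = 0.362166.
1 − 2Q = 0.73112, giving −¼ ln(0.73112) = 0.078294.
d = 0.362166 + 0.078294 = 0.440460.
Under a molecular clock d = 2μt, so t = d/(2μ) = 0.440460 / (2 × 0.005) = 44.05 Myr.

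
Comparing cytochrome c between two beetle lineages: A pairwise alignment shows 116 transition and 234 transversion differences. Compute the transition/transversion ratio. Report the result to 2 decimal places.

0.50

R = 116/234 = 0.495726… ≈ 0.50 (to 2 d.p.).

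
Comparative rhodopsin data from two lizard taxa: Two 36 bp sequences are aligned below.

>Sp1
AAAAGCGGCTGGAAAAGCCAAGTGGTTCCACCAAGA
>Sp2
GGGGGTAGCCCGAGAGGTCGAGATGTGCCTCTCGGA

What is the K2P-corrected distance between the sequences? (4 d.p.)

1.2000

Of 36 sites, 13 differences are transitions and 6 are transversions, so P = 13/36 ≈ 0.361111 and Q = 6/36 ≈ 0.166667.
Under the Kimura two-parameter model, d = −½ ln(1 − 2P − Q) − ¼ ln(1 − 2Q).
1 − 2P − Q = 0.111111, giving −½ ln(0.111111) = 1.098613.
1 − 2Q = 0.666666, giving −¼ ln(0.666666) = 0.101367.
d = 1.098613 + 0.101367 = 1.199980.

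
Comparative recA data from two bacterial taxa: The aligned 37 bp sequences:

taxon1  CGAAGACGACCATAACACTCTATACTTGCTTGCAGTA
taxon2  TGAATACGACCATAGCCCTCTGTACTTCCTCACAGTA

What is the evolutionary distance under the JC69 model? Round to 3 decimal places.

The sequences differ at 8 of 37 sites (1, 5, 15, 17, 22, 28, 31, 32), so p = 8/37 ≈ 0.216216.
d = −(3/4) ln(1 − 4p/3) = −0.75 ln(1 − 0.288288) = −0.75 ln(0.711712)
  = −0.75 × (-0.340082) = 0.255062 substitutions/site.

0.255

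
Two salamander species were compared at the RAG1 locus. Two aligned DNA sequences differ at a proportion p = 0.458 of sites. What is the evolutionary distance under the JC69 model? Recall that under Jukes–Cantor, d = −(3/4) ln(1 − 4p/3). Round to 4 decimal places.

d = −(3/4) ln(1 − 4p/3) = −0.75 ln(1 − 0.610667) = −0.75 ln(0.389333)
  = −0.75 × (-0.943320) = 0.707490 substitutions/site.

0.7075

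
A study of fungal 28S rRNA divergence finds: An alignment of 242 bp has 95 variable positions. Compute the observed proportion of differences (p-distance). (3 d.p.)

p = 95/242 = 0.392561… ≈ 0.393 (to 3 d.p.).

0.393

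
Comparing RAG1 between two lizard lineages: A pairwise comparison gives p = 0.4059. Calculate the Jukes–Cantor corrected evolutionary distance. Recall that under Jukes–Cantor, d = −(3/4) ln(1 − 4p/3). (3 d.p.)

d = −(3/4) ln(1 − 4p/3) = −0.75 ln(1 − 0.5412) = −0.75 ln(0.4588)
  = −0.75 × (-0.779141) = 0.584356 substitutions/site.

0.584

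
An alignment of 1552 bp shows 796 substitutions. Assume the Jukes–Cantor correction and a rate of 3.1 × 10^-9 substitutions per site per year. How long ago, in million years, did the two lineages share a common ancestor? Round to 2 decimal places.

139.30

p = 796/1552 ≈ 0.512887.
d = −(3/4) ln(1 − 4p/3) = −0.75 ln(1 − 0.683849) = −0.75 ln(0.316151)
  = −0.75 × (-1.151535) = 0.863651 substitutions/site.
Under a molecular clock d = 2μt, so t = d/(2μ) = 0.863651 / (2 × 3.1 × 10^-9) = 139.30 million years.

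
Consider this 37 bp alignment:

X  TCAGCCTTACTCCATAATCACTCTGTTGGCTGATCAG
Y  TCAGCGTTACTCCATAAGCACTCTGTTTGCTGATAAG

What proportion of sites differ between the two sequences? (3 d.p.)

0.108

The sequences differ at 4 of 37 positions (sites 6, 18, 28, 35).
p = 4/37 = 0.108108… ≈ 0.108 (to 3 d.p.).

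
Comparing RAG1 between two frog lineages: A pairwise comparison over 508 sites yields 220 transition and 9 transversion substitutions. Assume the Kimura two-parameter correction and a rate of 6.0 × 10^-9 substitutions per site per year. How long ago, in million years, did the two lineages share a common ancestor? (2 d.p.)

P = 220/508 ≈ 0.433071 and Q = 9/508 ≈ 0.017717.
Under the Kimura two-parameter model, d = −½ ln(1 − 2P − Q) − ¼ ln(1 − 2Q).
1 − 2P − Q = 0.116141, giving −½ ln(0.116141) = 1.076475.
1 − 2Q = 0.964566, giving −¼ ln(0.964566) = 0.009019.
d = 1.076475 + 0.009019 = 1.085494.
Under a molecular clock d = 2μt, so t = d/(2μ) = 1.085494 / (2 × 6.0 × 10^-9) = 90.46 million years.

90.46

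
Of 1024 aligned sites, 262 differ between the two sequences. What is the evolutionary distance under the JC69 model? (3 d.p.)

0.313

p = 262/1024 ≈ 0.255859.
d = −(3/4) ln(1 − 4p/3) = −0.75 ln(1 − 0.341145) = −0.75 ln(0.658855)
  = −0.75 × (-0.417252) = 0.312939 substitutions/site.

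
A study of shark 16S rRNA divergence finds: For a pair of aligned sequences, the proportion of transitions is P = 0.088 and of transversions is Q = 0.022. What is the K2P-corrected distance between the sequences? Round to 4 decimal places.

0.1216

Under the Kimura two-parameter model, d = −½ ln(1 − 2P − Q) − ¼ ln(1 − 2Q).
1 − 2P − Q = 0.802, giving −½ ln(0.802) = 0.110323.
1 − 2Q = 0.956, giving −¼ ln(0.956) = 0.011249.
d = 0.110323 + 0.011249 = 0.121572.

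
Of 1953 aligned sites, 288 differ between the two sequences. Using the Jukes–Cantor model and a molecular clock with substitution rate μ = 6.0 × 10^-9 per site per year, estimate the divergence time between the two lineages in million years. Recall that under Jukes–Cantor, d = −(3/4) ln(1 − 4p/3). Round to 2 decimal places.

13.68

p = 288/1953 ≈ 0.147465.
d = −(3/4) ln(1 − 4p/3) = −0.75 ln(1 − 0.19662) = −0.75 ln(0.80338)
  = −0.75 × (-0.218927) = 0.164195 substitutions/site.
Under a molecular clock d = 2μt, so t = d/(2μ) = 0.164195 / (2 × 6.0 × 10^-9) = 13.68 million years.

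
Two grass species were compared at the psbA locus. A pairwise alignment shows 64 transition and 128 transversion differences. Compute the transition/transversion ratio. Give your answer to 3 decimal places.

R = 64/128 = 0.500.

0.500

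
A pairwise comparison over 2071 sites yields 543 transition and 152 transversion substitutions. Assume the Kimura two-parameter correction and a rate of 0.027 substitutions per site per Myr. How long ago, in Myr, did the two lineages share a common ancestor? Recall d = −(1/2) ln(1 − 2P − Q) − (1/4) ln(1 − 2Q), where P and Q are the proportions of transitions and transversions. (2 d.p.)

P = 543/2071 ≈ 0.262192 and Q = 152/2071 ≈ 0.073394.
Under the Kimura two-parameter model, d = −½ ln(1 − 2P − Q) − ¼ ln(1 − 2Q).
1 − 2P − Q = 0.402222, giving −½ ln(0.402222) = 0.455376.
1 − 2Q = 0.853212, giving −¼ ln(0.853212) = 0.039687.
d = 0.455376 + 0.039687 = 0.495063.
Under a molecular clock d = 2μt, so t = d/(2μ) = 0.495063 / (2 × 0.027) = 9.17 Myr.

9.17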